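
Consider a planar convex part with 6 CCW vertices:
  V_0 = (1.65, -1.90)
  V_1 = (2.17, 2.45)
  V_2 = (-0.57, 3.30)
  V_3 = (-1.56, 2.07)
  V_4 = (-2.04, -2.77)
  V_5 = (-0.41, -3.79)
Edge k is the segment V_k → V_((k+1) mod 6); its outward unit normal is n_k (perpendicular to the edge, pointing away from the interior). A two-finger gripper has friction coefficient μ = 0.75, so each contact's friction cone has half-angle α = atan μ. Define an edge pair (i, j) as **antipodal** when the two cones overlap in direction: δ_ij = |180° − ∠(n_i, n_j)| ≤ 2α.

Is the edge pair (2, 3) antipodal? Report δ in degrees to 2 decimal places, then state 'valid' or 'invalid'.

α = atan 0.75 = 36.87°;  2α = 73.74°
edge 2: e_2 = (-0.99, -1.23);  n_2 = (-0.7790, +0.6270)
edge 3: e_3 = (-0.48, -4.84);  n_3 = (-0.9951, +0.0987)
∠(n_2, n_3) = 33.17°
δ = |180° − 33.17°| = 146.83°
146.83° > 2α = 73.74°  →  invalid

δ = 146.83°, invalid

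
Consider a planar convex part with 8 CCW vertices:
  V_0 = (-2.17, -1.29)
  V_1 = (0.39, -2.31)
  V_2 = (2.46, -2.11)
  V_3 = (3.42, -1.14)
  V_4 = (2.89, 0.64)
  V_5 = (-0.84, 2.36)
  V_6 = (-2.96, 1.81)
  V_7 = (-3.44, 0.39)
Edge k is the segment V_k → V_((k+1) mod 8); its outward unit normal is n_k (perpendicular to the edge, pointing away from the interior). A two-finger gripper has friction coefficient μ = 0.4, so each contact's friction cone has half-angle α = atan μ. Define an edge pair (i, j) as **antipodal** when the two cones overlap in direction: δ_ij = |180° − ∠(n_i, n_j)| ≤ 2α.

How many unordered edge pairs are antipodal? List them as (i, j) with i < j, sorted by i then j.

α = atan 0.4 = 21.80°;  2α = 43.60°
n_0 = (-0.3701, -0.9290)
n_1 = (+0.0962, -0.9954)
n_2 = (+0.7108, -0.7034)
n_3 = (+0.9584, +0.2854)
n_4 = (+0.4187, +0.9081)
n_5 = (-0.2511, +0.9680)
n_6 = (-0.9473, +0.3202)
n_7 = (-0.7977, -0.6030)
  (0,1): δ = 152.76°  ·
  (0,2): δ = 112.98°  ·
  (0,3): δ = 51.69°  ·
  (0,4): δ = 3.03°  ✓
  (0,5): δ = 36.27°  ✓
  (0,6): δ = 93.05°  ·
  (0,7): δ = 148.81°  ·
  (1,2): δ = 140.22°  ·
  (1,3): δ = 78.94°  ·
  (1,4): δ = 30.27°  ✓
  (1,5): δ = 9.03°  ✓
  (1,6): δ = 65.80°  ·
  (1,7): δ = 121.57°  ·
  (2,3): δ = 118.72°  ·
  (2,4): δ = 70.05°  ·
  (2,5): δ = 30.75°  ✓
  (2,6): δ = 26.03°  ✓
  (2,7): δ = 81.79°  ·
  (3,4): δ = 131.34°  ·
  (3,5): δ = 92.04°  ·
  (3,6): δ = 35.26°  ✓
  (3,7): δ = 20.51°  ✓
  (4,5): δ = 140.70°  ·
  (4,6): δ = 83.92°  ·
  (4,7): δ = 28.16°  ✓
  (5,6): δ = 123.22°  ·
  (5,7): δ = 67.46°  ·
  (6,7): δ = 124.24°  ·
antipodal pairs: 9

count = 9; pairs: (0,4), (0,5), (1,4), (1,5), (2,5), (2,6), (3,6), (3,7), (4,7)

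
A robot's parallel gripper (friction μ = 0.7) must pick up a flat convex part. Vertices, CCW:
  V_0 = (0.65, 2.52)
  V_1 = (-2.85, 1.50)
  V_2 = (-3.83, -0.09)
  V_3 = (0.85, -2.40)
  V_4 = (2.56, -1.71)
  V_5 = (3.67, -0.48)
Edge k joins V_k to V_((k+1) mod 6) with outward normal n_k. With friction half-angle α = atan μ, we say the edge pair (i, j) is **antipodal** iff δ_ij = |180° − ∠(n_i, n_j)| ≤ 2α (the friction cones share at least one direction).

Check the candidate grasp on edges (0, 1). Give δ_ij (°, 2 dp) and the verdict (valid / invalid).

δ = 137.90°, invalid

α = atan 0.7 = 34.99°;  2α = 69.98°
edge 0: e_0 = (-3.50, -1.02);  n_0 = (-0.2798, +0.9601)
edge 1: e_1 = (-0.98, -1.59);  n_1 = (-0.8513, +0.5247)
∠(n_0, n_1) = 42.10°
δ = |180° − 42.10°| = 137.90°
137.90° > 2α = 69.98°  →  invalid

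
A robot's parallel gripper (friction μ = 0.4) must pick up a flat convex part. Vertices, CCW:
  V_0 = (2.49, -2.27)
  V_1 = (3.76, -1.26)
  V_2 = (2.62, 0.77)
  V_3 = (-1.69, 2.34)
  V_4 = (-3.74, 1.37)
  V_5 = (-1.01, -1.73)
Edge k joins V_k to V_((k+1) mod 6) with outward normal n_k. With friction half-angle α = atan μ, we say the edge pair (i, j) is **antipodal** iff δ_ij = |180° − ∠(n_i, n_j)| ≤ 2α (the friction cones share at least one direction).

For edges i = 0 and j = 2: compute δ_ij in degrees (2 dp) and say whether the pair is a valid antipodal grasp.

α = atan 0.4 = 21.80°;  2α = 43.60°
edge 0: e_0 = (+1.27, +1.01);  n_0 = (+0.6224, -0.7827)
edge 2: e_2 = (-4.31, +1.57);  n_2 = (+0.3423, +0.9396)
∠(n_0, n_2) = 121.49°
δ = |180° − 121.49°| = 58.51°
58.51° > 2α = 43.60°  →  invalid

δ = 58.51°, invalid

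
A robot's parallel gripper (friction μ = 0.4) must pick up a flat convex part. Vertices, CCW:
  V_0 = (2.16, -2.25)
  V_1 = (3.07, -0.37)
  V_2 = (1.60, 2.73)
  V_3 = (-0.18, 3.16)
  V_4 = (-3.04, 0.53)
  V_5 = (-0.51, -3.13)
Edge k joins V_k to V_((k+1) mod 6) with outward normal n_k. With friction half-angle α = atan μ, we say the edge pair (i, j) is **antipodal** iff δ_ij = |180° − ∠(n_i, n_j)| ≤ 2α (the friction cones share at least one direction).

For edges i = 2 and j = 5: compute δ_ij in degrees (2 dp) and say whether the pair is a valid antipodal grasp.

α = atan 0.4 = 21.80°;  2α = 43.60°
edge 2: e_2 = (-1.78, +0.43);  n_2 = (+0.2348, +0.9720)
edge 5: e_5 = (+2.67, +0.88);  n_5 = (+0.3130, -0.9497)
∠(n_2, n_5) = 148.18°
δ = |180° − 148.18°| = 31.82°
31.82° ≤ 2α = 43.60°  →  valid

δ = 31.82°, valid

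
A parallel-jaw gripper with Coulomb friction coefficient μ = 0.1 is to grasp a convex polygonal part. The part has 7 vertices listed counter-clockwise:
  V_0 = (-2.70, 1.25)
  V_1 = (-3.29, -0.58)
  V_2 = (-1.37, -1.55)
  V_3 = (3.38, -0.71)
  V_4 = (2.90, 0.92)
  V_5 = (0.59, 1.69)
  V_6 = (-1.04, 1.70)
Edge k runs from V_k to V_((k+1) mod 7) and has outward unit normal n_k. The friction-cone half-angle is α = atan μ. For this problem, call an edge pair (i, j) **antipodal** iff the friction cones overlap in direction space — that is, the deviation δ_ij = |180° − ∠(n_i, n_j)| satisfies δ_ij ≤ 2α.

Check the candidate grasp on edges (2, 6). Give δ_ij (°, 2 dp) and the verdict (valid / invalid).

δ = 5.14°, valid

α = atan 0.1 = 5.71°;  2α = 11.42°
edge 2: e_2 = (+4.75, +0.84);  n_2 = (+0.1741, -0.9847)
edge 6: e_6 = (-1.66, -0.45);  n_6 = (-0.2616, +0.9652)
∠(n_2, n_6) = 174.86°
δ = |180° − 174.86°| = 5.14°
5.14° ≤ 2α = 11.42°  →  valid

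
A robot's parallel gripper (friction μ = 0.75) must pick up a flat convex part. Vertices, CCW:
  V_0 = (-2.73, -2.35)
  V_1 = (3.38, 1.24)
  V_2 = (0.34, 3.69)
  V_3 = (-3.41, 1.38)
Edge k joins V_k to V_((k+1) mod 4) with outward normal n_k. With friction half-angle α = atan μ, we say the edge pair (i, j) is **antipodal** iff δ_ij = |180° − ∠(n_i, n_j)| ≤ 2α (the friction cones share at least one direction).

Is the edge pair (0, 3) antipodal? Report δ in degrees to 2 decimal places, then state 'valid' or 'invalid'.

δ = 69.90°, valid

α = atan 0.75 = 36.87°;  2α = 73.74°
edge 0: e_0 = (+6.11, +3.59);  n_0 = (+0.5066, -0.8622)
edge 3: e_3 = (+0.68, -3.73);  n_3 = (-0.9838, -0.1793)
∠(n_0, n_3) = 110.10°
δ = |180° − 110.10°| = 69.90°
69.90° ≤ 2α = 73.74°  →  valid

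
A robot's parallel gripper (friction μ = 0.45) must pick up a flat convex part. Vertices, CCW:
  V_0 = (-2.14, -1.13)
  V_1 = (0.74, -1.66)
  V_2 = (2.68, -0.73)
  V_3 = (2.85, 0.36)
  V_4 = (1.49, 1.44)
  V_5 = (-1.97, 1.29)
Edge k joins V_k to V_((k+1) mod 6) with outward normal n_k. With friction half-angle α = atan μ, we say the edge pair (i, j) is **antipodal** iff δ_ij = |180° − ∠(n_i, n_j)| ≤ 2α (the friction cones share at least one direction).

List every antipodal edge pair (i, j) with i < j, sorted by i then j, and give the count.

count = 4; pairs: (0,3), (0,4), (1,4), (2,5)

α = atan 0.45 = 24.23°;  2α = 48.46°
n_0 = (-0.1810, -0.9835)
n_1 = (+0.4323, -0.9017)
n_2 = (+0.9881, -0.1541)
n_3 = (+0.6219, +0.7831)
n_4 = (-0.0433, +0.9991)
n_5 = (-0.9975, +0.0701)
  (0,1): δ = 143.96°  ·
  (0,2): δ = 88.44°  ·
  (0,3): δ = 28.03°  ✓
  (0,4): δ = 12.91°  ✓
  (0,5): δ = 96.41°  ·
  (1,2): δ = 124.48°  ·
  (1,3): δ = 64.07°  ·
  (1,4): δ = 23.13°  ✓
  (1,5): δ = 60.37°  ·
  (2,3): δ = 119.59°  ·
  (2,4): δ = 78.65°  ·
  (2,5): δ = 4.85°  ✓
  (3,4): δ = 139.06°  ·
  (3,5): δ = 55.56°  ·
  (4,5): δ = 96.50°  ·
antipodal pairs: 4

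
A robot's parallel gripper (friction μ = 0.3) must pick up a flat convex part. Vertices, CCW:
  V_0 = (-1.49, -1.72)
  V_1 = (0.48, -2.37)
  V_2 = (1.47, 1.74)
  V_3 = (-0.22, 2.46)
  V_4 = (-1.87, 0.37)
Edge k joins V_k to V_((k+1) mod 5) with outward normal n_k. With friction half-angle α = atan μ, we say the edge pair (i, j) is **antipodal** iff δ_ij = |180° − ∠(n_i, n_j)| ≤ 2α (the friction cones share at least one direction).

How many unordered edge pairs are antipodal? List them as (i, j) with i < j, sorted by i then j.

α = atan 0.3 = 16.70°;  2α = 33.40°
n_0 = (-0.3133, -0.9496)
n_1 = (+0.9722, -0.2342)
n_2 = (+0.3919, +0.9200)
n_3 = (-0.7849, +0.6196)
n_4 = (-0.9839, -0.1789)
  (0,1): δ = 85.28°  ·
  (0,2): δ = 4.82°  ✓
  (0,3): δ = 69.97°  ·
  (0,4): δ = 118.57°  ·
  (1,2): δ = 99.53°  ·
  (1,3): δ = 24.75°  ✓
  (1,4): δ = 23.85°  ✓
  (2,3): δ = 105.21°  ·
  (2,4): δ = 56.62°  ·
  (3,4): δ = 131.40°  ·
antipodal pairs: 3

count = 3; pairs: (0,2), (1,3), (1,4)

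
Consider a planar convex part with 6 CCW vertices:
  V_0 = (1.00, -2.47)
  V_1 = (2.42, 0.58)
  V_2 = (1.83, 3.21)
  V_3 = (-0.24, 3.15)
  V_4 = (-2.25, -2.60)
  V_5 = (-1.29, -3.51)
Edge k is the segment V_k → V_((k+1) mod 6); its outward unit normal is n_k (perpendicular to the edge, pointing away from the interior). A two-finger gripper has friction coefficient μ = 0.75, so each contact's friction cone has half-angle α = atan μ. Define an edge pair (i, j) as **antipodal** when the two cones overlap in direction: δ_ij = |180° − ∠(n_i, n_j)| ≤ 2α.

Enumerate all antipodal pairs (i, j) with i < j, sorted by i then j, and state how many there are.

α = atan 0.75 = 36.87°;  2α = 73.74°
n_0 = (+0.9066, -0.4221)
n_1 = (+0.9757, +0.2189)
n_2 = (-0.0290, +0.9996)
n_3 = (-0.9440, +0.3300)
n_4 = (-0.6880, -0.7258)
n_5 = (+0.4135, -0.9105)
  (0,1): δ = 142.39°  ·
  (0,2): δ = 63.37°  ✓
  (0,3): δ = 5.70°  ✓
  (0,4): δ = 71.50°  ✓
  (0,5): δ = 139.39°  ·
  (1,2): δ = 100.98°  ·
  (1,3): δ = 31.91°  ✓
  (1,4): δ = 33.89°  ✓
  (1,5): δ = 101.78°  ·
  (2,3): δ = 110.93°  ·
  (2,4): δ = 45.13°  ✓
  (2,5): δ = 22.76°  ✓
  (3,4): δ = 114.20°  ·
  (3,5): δ = 46.31°  ✓
  (4,5): δ = 112.11°  ·
antipodal pairs: 8

count = 8; pairs: (0,2), (0,3), (0,4), (1,3), (1,4), (2,4), (2,5), (3,5)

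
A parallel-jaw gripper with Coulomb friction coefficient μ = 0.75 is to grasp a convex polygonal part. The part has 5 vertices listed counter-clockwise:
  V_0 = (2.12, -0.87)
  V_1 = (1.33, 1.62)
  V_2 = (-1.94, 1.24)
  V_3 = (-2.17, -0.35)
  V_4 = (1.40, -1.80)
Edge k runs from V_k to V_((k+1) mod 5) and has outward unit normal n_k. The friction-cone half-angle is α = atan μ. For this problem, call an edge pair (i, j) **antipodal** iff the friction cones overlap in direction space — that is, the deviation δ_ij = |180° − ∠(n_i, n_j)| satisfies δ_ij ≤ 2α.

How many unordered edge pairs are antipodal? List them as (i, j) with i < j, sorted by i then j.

count = 5; pairs: (0,2), (0,3), (1,3), (1,4), (2,4)

α = atan 0.75 = 36.87°;  2α = 73.74°
n_0 = (+0.9532, +0.3024)
n_1 = (-0.1154, +0.9933)
n_2 = (-0.9897, +0.1432)
n_3 = (-0.3763, -0.9265)
n_4 = (+0.7907, -0.6122)
  (0,1): δ = 100.97°  ·
  (0,2): δ = 25.83°  ✓
  (0,3): δ = 50.29°  ✓
  (0,4): δ = 124.65°  ·
  (1,2): δ = 104.86°  ·
  (1,3): δ = 28.73°  ✓
  (1,4): δ = 45.62°  ✓
  (2,3): δ = 103.87°  ·
  (2,4): δ = 29.52°  ✓
  (3,4): δ = 105.64°  ·
antipodal pairs: 5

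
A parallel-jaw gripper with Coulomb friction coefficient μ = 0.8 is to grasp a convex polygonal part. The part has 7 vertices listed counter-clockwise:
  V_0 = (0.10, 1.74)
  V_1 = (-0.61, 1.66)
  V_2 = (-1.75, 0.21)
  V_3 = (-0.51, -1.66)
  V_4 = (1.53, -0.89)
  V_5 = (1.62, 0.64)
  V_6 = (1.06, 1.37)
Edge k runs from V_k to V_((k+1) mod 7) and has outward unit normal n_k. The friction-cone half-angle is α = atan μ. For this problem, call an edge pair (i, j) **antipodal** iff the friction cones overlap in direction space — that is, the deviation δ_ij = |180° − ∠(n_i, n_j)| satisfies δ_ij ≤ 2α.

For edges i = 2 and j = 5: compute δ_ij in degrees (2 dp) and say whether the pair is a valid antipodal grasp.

δ = 3.94°, valid

α = atan 0.8 = 38.66°;  2α = 77.32°
edge 2: e_2 = (+1.24, -1.87);  n_2 = (-0.8334, -0.5526)
edge 5: e_5 = (-0.56, +0.73);  n_5 = (+0.7934, +0.6087)
∠(n_2, n_5) = 176.06°
δ = |180° − 176.06°| = 3.94°
3.94° ≤ 2α = 77.32°  →  valid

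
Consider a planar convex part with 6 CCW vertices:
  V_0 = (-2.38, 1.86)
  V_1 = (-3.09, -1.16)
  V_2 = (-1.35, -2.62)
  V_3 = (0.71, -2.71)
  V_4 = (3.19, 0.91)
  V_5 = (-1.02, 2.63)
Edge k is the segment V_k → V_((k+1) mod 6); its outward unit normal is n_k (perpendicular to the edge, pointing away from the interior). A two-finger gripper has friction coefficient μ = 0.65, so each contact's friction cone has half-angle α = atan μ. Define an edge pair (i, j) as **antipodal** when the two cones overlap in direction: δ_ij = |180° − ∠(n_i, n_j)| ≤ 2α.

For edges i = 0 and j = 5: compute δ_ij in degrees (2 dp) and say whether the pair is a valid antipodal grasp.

δ = 132.75°, invalid

α = atan 0.65 = 33.02°;  2α = 66.05°
edge 0: e_0 = (-0.71, -3.02);  n_0 = (-0.9735, +0.2289)
edge 5: e_5 = (-1.36, -0.77);  n_5 = (-0.4927, +0.8702)
∠(n_0, n_5) = 47.25°
δ = |180° − 47.25°| = 132.75°
132.75° > 2α = 66.05°  →  invalid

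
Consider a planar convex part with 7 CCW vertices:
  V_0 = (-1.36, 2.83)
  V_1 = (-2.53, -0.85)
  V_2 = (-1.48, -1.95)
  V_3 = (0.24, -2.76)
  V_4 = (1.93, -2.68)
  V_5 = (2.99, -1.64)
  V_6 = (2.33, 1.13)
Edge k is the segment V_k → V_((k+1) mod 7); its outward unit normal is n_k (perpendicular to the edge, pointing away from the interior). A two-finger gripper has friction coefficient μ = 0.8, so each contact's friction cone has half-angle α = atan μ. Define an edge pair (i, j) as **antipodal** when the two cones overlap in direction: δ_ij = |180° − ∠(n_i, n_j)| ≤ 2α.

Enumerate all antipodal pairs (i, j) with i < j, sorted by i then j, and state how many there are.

α = atan 0.8 = 38.66°;  2α = 77.32°
n_0 = (-0.9530, +0.3030)
n_1 = (-0.7234, -0.6905)
n_2 = (-0.4261, -0.9047)
n_3 = (+0.0473, -0.9989)
n_4 = (+0.7003, -0.7138)
n_5 = (+0.9728, +0.2318)
n_6 = (+0.4184, +0.9082)
  (0,1): δ = 118.69°  ·
  (0,2): δ = 97.58°  ·
  (0,3): δ = 69.65°  ✓
  (0,4): δ = 27.91°  ✓
  (0,5): δ = 31.04°  ✓
  (0,6): δ = 82.90°  ·
  (1,2): δ = 158.88°  ·
  (1,3): δ = 130.96°  ·
  (1,4): δ = 89.21°  ·
  (1,5): δ = 30.27°  ✓
  (1,6): δ = 21.60°  ✓
  (2,3): δ = 152.07°  ·
  (2,4): δ = 110.33°  ·
  (2,5): δ = 51.38°  ✓
  (2,6): δ = 0.48°  ✓
  (3,4): δ = 138.26°  ·
  (3,5): δ = 79.31°  ·
  (3,6): δ = 27.45°  ✓
  (4,5): δ = 121.05°  ·
  (4,6): δ = 69.19°  ✓
  (5,6): δ = 128.14°  ·
antipodal pairs: 9

count = 9; pairs: (0,3), (0,4), (0,5), (1,5), (1,6), (2,5), (2,6), (3,6), (4,6)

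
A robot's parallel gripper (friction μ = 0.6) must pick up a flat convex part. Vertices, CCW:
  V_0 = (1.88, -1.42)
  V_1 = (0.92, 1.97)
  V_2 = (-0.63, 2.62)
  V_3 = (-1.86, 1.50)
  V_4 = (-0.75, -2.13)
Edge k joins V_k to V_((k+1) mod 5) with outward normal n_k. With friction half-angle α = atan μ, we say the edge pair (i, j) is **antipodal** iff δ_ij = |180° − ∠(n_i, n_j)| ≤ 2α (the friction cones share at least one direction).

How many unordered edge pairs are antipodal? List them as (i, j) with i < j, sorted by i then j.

α = atan 0.6 = 30.96°;  2α = 61.93°
n_0 = (+0.9622, +0.2725)
n_1 = (+0.3867, +0.9222)
n_2 = (-0.6733, +0.7394)
n_3 = (-0.9563, -0.2924)
n_4 = (+0.2606, -0.9654)
  (0,1): δ = 128.56°  ·
  (0,2): δ = 63.49°  ·
  (0,3): δ = 1.19°  ✓
  (0,4): δ = 89.30°  ·
  (1,2): δ = 114.93°  ·
  (1,3): δ = 50.25°  ✓
  (1,4): δ = 37.86°  ✓
  (2,3): δ = 115.32°  ·
  (2,4): δ = 27.21°  ✓
  (3,4): δ = 91.90°  ·
antipodal pairs: 4

count = 4; pairs: (0,3), (1,3), (1,4), (2,4)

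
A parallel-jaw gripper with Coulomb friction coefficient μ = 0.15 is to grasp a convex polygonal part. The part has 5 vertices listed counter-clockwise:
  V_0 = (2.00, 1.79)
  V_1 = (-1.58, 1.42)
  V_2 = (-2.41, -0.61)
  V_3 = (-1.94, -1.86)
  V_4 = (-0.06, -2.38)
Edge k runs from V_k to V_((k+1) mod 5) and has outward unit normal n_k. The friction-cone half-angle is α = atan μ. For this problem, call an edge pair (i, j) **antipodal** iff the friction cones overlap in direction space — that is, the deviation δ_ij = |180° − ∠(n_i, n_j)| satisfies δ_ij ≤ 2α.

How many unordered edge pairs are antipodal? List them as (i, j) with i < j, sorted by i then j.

count = 1; pairs: (1,4)

α = atan 0.15 = 8.53°;  2α = 17.06°
n_0 = (-0.1028, +0.9947)
n_1 = (-0.9256, +0.3785)
n_2 = (-0.9360, -0.3519)
n_3 = (-0.2666, -0.9638)
n_4 = (+0.8966, -0.4429)
  (0,1): δ = 118.14°  ·
  (0,2): δ = 75.29°  ·
  (0,3): δ = 21.36°  ·
  (0,4): δ = 57.81°  ·
  (1,2): δ = 137.16°  ·
  (1,3): δ = 83.22°  ·
  (1,4): δ = 4.05°  ✓
  (2,3): δ = 126.07°  ·
  (2,4): δ = 46.90°  ·
  (3,4): δ = 100.83°  ·
antipodal pairs: 1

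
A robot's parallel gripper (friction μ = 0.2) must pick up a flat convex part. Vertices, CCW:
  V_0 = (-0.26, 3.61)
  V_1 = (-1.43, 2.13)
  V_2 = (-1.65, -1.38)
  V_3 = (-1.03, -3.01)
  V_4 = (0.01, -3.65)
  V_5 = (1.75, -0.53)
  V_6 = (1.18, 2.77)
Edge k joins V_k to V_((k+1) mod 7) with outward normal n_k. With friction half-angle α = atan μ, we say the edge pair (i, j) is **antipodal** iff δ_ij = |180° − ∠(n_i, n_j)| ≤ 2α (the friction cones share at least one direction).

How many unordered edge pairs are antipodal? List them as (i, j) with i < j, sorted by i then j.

α = atan 0.2 = 11.31°;  2α = 22.62°
n_0 = (-0.7845, +0.6202)
n_1 = (-0.9980, +0.0626)
n_2 = (-0.9347, -0.3555)
n_3 = (-0.5241, -0.8517)
n_4 = (+0.8734, -0.4871)
n_5 = (+0.9854, +0.1702)
n_6 = (+0.5039, +0.8638)
  (0,1): δ = 145.26°  ·
  (0,2): δ = 120.85°  ·
  (0,3): δ = 83.28°  ·
  (0,4): δ = 9.18°  ✓
  (0,5): δ = 48.13°  ·
  (0,6): δ = 98.07°  ·
  (1,2): δ = 155.59°  ·
  (1,3): δ = 118.02°  ·
  (1,4): δ = 25.56°  ·
  (1,5): δ = 13.39°  ✓
  (1,6): δ = 63.33°  ·
  (2,3): δ = 142.43°  ·
  (2,4): δ = 49.97°  ·
  (2,5): δ = 11.03°  ✓
  (2,6): δ = 38.92°  ·
  (3,4): δ = 87.54°  ·
  (3,5): δ = 48.59°  ·
  (3,6): δ = 1.35°  ✓
  (4,5): δ = 141.05°  ·
  (4,6): δ = 91.11°  ·
  (5,6): δ = 130.06°  ·
antipodal pairs: 4

count = 4; pairs: (0,4), (1,5), (2,5), (3,6)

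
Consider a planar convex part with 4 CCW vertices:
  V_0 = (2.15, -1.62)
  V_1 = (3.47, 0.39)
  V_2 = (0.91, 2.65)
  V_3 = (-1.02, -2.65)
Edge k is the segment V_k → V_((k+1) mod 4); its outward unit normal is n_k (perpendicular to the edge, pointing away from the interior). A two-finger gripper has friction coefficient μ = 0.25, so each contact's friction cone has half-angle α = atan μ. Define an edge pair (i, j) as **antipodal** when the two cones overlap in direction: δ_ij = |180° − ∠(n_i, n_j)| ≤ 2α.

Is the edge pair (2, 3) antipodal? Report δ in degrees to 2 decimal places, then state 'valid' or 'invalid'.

δ = 51.99°, invalid

α = atan 0.25 = 14.04°;  2α = 28.07°
edge 2: e_2 = (-1.93, -5.30);  n_2 = (-0.9396, +0.3422)
edge 3: e_3 = (+3.17, +1.03);  n_3 = (+0.3090, -0.9511)
∠(n_2, n_3) = 128.01°
δ = |180° − 128.01°| = 51.99°
51.99° > 2α = 28.07°  →  invalid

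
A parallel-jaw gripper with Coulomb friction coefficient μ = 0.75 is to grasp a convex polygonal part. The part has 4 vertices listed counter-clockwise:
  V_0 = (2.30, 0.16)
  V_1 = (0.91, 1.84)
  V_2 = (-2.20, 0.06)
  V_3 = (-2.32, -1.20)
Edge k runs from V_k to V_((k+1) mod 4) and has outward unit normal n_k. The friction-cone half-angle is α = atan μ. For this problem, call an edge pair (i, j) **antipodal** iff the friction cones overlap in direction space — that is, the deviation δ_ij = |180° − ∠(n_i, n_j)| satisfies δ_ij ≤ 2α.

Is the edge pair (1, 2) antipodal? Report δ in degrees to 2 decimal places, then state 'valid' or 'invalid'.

α = atan 0.75 = 36.87°;  2α = 73.74°
edge 1: e_1 = (-3.11, -1.78);  n_1 = (-0.4967, +0.8679)
edge 2: e_2 = (-0.12, -1.26);  n_2 = (-0.9955, +0.0948)
∠(n_1, n_2) = 54.78°
δ = |180° − 54.78°| = 125.22°
125.22° > 2α = 73.74°  →  invalid

δ = 125.22°, invalid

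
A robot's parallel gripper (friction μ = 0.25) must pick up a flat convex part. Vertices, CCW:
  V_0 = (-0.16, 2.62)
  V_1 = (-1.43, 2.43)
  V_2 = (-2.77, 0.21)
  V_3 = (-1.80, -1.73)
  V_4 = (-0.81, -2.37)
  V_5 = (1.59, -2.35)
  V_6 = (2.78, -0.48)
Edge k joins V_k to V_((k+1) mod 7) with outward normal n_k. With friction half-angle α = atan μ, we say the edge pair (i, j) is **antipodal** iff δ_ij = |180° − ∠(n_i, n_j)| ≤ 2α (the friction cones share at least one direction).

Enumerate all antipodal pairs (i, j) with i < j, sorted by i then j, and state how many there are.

α = atan 0.25 = 14.04°;  2α = 28.07°
n_0 = (-0.1480, +0.9890)
n_1 = (-0.8561, +0.5168)
n_2 = (-0.8944, -0.4472)
n_3 = (-0.5429, -0.8398)
n_4 = (+0.0083, -1.0000)
n_5 = (+0.8437, -0.5369)
n_6 = (+0.7256, +0.6881)
  (0,1): δ = 129.62°  ·
  (0,2): δ = 71.94°  ·
  (0,3): δ = 41.39°  ·
  (0,4): δ = 8.03°  ✓
  (0,5): δ = 49.02°  ·
  (0,6): δ = 124.97°  ·
  (1,2): δ = 122.32°  ·
  (1,3): δ = 91.77°  ·
  (1,4): δ = 58.41°  ·
  (1,5): δ = 1.36°  ✓
  (1,6): δ = 74.60°  ·
  (2,3): δ = 149.45°  ·
  (2,4): δ = 116.09°  ·
  (2,5): δ = 59.04°  ·
  (2,6): δ = 16.92°  ✓
  (3,4): δ = 146.64°  ·
  (3,5): δ = 89.59°  ·
  (3,6): δ = 13.64°  ✓
  (4,5): δ = 122.95°  ·
  (4,6): δ = 46.99°  ·
  (5,6): δ = 104.05°  ·
antipodal pairs: 4

count = 4; pairs: (0,4), (1,5), (2,6), (3,6)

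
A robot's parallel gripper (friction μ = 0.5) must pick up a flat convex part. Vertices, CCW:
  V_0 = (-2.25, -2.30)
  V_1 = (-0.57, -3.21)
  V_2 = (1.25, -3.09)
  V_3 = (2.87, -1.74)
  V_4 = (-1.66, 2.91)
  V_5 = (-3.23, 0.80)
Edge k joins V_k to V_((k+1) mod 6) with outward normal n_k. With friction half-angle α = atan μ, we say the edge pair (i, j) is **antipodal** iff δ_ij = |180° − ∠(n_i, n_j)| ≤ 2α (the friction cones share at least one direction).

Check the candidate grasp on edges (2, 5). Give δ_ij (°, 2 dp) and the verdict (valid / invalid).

δ = 67.74°, invalid

α = atan 0.5 = 26.57°;  2α = 53.13°
edge 2: e_2 = (+1.62, +1.35);  n_2 = (+0.6402, -0.7682)
edge 5: e_5 = (+0.98, -3.10);  n_5 = (-0.9535, -0.3014)
∠(n_2, n_5) = 112.26°
δ = |180° − 112.26°| = 67.74°
67.74° > 2α = 53.13°  →  invalid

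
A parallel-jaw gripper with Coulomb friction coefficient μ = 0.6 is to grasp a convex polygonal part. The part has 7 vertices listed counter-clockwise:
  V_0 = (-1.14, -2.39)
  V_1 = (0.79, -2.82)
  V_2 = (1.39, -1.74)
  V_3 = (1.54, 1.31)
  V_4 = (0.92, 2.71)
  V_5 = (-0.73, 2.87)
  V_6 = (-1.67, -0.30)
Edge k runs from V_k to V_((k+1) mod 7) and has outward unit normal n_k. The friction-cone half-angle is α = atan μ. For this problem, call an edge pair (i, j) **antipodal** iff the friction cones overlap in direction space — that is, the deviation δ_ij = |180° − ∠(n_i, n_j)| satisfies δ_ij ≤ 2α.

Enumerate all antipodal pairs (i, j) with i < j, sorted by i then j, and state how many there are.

count = 8; pairs: (0,3), (0,4), (1,5), (1,6), (2,5), (2,6), (3,5), (3,6)

α = atan 0.6 = 30.96°;  2α = 61.93°
n_0 = (-0.2175, -0.9761)
n_1 = (+0.8742, -0.4856)
n_2 = (+0.9988, -0.0491)
n_3 = (+0.9143, +0.4049)
n_4 = (+0.0965, +0.9953)
n_5 = (-0.9587, +0.2843)
n_6 = (-0.9693, -0.2458)
  (0,1): δ = 106.49°  ·
  (0,2): δ = 80.26°  ·
  (0,3): δ = 53.55°  ✓
  (0,4): δ = 7.02°  ✓
  (0,5): δ = 86.04°  ·
  (0,6): δ = 116.79°  ·
  (1,2): δ = 153.76°  ·
  (1,3): δ = 127.06°  ·
  (1,4): δ = 66.48°  ·
  (1,5): δ = 12.54°  ✓
  (1,6): δ = 43.28°  ✓
  (2,3): δ = 153.30°  ·
  (2,4): δ = 92.72°  ·
  (2,5): δ = 13.70°  ✓
  (2,6): δ = 17.05°  ✓
  (3,4): δ = 119.43°  ·
  (3,5): δ = 40.40°  ✓
  (3,6): δ = 9.66°  ✓
  (4,5): δ = 100.98°  ·
  (4,6): δ = 70.23°  ·
  (5,6): δ = 149.25°  ·
antipodal pairs: 8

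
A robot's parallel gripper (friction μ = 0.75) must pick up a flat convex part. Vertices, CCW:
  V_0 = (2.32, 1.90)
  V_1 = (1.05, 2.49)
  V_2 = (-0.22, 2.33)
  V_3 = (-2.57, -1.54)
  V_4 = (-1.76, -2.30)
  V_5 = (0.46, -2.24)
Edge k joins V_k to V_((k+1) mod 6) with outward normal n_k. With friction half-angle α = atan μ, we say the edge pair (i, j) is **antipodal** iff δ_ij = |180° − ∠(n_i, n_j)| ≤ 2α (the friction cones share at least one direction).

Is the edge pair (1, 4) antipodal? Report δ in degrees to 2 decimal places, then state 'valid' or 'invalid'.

δ = 5.63°, valid

α = atan 0.75 = 36.87°;  2α = 73.74°
edge 1: e_1 = (-1.27, -0.16);  n_1 = (-0.1250, +0.9922)
edge 4: e_4 = (+2.22, +0.06);  n_4 = (+0.0270, -0.9996)
∠(n_1, n_4) = 174.37°
δ = |180° − 174.37°| = 5.63°
5.63° ≤ 2α = 73.74°  →  valid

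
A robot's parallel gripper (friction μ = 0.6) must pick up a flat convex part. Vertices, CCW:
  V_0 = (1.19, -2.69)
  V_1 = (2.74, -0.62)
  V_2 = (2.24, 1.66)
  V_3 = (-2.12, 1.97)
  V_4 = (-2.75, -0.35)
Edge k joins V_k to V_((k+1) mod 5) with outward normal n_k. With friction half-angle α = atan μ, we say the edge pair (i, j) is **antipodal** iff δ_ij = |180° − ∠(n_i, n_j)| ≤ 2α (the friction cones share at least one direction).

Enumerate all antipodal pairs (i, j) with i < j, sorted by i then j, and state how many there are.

α = atan 0.6 = 30.96°;  2α = 61.93°
n_0 = (+0.8005, -0.5994)
n_1 = (+0.9768, +0.2142)
n_2 = (+0.0709, +0.9975)
n_3 = (-0.9651, +0.2621)
n_4 = (-0.5106, -0.8598)
  (0,1): δ = 130.81°  ·
  (0,2): δ = 57.24°  ✓
  (0,3): δ = 21.63°  ✓
  (0,4): δ = 96.12°  ·
  (1,2): δ = 106.44°  ·
  (1,3): δ = 27.56°  ✓
  (1,4): δ = 46.92°  ✓
  (2,3): δ = 101.13°  ·
  (2,4): δ = 26.64°  ✓
  (3,4): δ = 105.51°  ·
antipodal pairs: 5

count = 5; pairs: (0,2), (0,3), (1,3), (1,4), (2,4)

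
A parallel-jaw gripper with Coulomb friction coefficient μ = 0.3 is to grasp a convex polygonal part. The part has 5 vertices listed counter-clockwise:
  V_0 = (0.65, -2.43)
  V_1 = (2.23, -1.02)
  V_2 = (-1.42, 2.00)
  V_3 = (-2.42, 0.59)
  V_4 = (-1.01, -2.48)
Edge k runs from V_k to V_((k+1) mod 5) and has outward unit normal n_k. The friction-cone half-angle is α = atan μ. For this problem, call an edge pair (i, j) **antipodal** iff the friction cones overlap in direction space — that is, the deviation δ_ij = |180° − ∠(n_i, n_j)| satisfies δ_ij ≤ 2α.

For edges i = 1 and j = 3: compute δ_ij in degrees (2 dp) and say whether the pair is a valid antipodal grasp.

α = atan 0.3 = 16.70°;  2α = 33.40°
edge 1: e_1 = (-3.65, +3.02);  n_1 = (+0.6375, +0.7705)
edge 3: e_3 = (+1.41, -3.07);  n_3 = (-0.9087, -0.4174)
∠(n_1, n_3) = 154.27°
δ = |180° − 154.27°| = 25.73°
25.73° ≤ 2α = 33.40°  →  valid

δ = 25.73°, valid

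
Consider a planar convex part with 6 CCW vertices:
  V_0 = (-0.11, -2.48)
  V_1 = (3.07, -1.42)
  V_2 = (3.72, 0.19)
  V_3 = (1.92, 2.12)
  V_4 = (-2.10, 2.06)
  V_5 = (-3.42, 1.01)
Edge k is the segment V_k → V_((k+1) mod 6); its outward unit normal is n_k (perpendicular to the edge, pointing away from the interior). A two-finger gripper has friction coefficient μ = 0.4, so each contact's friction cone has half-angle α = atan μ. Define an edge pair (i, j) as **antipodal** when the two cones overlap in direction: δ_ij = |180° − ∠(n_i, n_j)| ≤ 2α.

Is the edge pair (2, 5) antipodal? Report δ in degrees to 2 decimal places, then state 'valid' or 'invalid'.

α = atan 0.4 = 21.80°;  2α = 43.60°
edge 2: e_2 = (-1.80, +1.93);  n_2 = (+0.7313, +0.6820)
edge 5: e_5 = (+3.31, -3.49);  n_5 = (-0.7256, -0.6881)
∠(n_2, n_5) = 179.52°
δ = |180° − 179.52°| = 0.48°
0.48° ≤ 2α = 43.60°  →  valid

δ = 0.48°, valid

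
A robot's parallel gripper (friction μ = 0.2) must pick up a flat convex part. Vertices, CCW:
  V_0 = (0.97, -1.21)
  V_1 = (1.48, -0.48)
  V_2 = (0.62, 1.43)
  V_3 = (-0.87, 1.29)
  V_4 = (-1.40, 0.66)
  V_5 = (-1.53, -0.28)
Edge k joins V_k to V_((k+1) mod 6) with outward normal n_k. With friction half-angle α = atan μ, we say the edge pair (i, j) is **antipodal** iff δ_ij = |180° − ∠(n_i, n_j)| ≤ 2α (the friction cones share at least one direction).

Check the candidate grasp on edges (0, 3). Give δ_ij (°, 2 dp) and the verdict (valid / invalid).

δ = 5.13°, valid

α = atan 0.2 = 11.31°;  2α = 22.62°
edge 0: e_0 = (+0.51, +0.73);  n_0 = (+0.8198, -0.5727)
edge 3: e_3 = (-0.53, -0.63);  n_3 = (-0.7652, +0.6438)
∠(n_0, n_3) = 174.87°
δ = |180° − 174.87°| = 5.13°
5.13° ≤ 2α = 22.62°  →  valid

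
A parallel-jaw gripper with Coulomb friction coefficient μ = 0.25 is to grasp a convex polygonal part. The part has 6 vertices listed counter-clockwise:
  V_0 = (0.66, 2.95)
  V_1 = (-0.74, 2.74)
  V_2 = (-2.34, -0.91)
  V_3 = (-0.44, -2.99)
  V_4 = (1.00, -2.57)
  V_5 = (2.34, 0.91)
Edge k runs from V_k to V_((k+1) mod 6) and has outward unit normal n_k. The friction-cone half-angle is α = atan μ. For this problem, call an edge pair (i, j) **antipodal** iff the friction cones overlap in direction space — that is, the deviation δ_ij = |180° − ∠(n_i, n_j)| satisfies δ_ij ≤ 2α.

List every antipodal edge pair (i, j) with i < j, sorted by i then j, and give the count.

α = atan 0.25 = 14.04°;  2α = 28.07°
n_0 = (-0.1483, +0.9889)
n_1 = (-0.9159, +0.4015)
n_2 = (-0.7383, -0.6744)
n_3 = (+0.2800, -0.9600)
n_4 = (+0.9332, -0.3593)
n_5 = (+0.7719, +0.6357)
  (0,1): δ = 122.20°  ·
  (0,2): δ = 56.12°  ·
  (0,3): δ = 7.73°  ✓
  (0,4): δ = 60.41°  ·
  (0,5): δ = 120.94°  ·
  (1,2): δ = 113.92°  ·
  (1,3): δ = 50.07°  ·
  (1,4): δ = 2.61°  ✓
  (1,5): δ = 63.14°  ·
  (2,3): δ = 116.15°  ·
  (2,4): δ = 63.47°  ·
  (2,5): δ = 2.94°  ✓
  (3,4): δ = 127.32°  ·
  (3,5): δ = 66.79°  ·
  (4,5): δ = 119.47°  ·
antipodal pairs: 3

count = 3; pairs: (0,3), (1,4), (2,5)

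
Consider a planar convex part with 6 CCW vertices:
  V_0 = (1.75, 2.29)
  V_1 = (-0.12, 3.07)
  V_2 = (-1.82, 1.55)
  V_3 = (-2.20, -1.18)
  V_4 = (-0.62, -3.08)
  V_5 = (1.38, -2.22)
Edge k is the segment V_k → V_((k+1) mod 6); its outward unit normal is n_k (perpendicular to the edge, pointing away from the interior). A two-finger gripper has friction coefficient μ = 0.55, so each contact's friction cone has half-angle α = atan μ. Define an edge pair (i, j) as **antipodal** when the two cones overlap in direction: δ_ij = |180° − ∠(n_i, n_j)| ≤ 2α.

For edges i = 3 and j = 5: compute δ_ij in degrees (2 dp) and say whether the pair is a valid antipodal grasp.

α = atan 0.55 = 28.81°;  2α = 57.62°
edge 3: e_3 = (+1.58, -1.90);  n_3 = (-0.7689, -0.6394)
edge 5: e_5 = (+0.37, +4.51);  n_5 = (+0.9967, -0.0818)
∠(n_3, n_5) = 135.56°
δ = |180° − 135.56°| = 44.44°
44.44° ≤ 2α = 57.62°  →  valid

δ = 44.44°, valid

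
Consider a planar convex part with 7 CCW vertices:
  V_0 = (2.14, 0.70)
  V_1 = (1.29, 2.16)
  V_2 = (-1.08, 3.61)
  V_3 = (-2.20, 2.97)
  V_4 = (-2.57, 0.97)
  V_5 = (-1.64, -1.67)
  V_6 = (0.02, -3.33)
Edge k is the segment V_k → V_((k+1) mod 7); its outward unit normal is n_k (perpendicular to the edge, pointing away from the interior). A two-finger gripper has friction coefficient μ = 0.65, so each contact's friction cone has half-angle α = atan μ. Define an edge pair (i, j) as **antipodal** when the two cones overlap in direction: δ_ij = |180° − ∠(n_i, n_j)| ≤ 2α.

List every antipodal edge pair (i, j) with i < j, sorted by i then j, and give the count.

α = atan 0.65 = 33.02°;  2α = 66.05°
n_0 = (+0.8642, +0.5031)
n_1 = (+0.5219, +0.8530)
n_2 = (-0.4961, +0.8682)
n_3 = (-0.9833, +0.1819)
n_4 = (-0.9432, -0.3323)
n_5 = (-0.7071, -0.7071)
n_6 = (+0.8850, -0.4656)
  (0,1): δ = 151.67°  ·
  (0,2): δ = 90.46°  ·
  (0,3): δ = 40.69°  ✓
  (0,4): δ = 10.80°  ✓
  (0,5): δ = 14.79°  ✓
  (0,6): δ = 122.05°  ·
  (1,2): δ = 118.80°  ·
  (1,3): δ = 69.02°  ·
  (1,4): δ = 39.14°  ✓
  (1,5): δ = 13.54°  ✓
  (1,6): δ = 93.71°  ·
  (2,3): δ = 130.23°  ·
  (2,4): δ = 100.34°  ·
  (2,5): δ = 74.74°  ·
  (2,6): δ = 32.51°  ✓
  (3,4): δ = 150.11°  ·
  (3,5): δ = 124.52°  ·
  (3,6): δ = 17.27°  ✓
  (4,5): δ = 154.41°  ·
  (4,6): δ = 47.15°  ✓
  (5,6): δ = 72.75°  ·
antipodal pairs: 8

count = 8; pairs: (0,3), (0,4), (0,5), (1,4), (1,5), (2,6), (3,6), (4,6)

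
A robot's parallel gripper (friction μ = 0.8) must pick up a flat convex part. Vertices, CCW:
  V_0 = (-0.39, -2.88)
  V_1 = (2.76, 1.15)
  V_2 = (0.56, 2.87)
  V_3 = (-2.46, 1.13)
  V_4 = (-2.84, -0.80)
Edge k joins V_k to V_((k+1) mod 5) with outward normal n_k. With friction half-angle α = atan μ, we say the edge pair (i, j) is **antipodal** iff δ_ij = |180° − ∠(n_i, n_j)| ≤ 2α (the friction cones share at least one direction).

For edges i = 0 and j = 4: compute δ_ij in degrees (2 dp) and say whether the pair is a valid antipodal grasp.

δ = 87.68°, invalid

α = atan 0.8 = 38.66°;  2α = 77.32°
edge 0: e_0 = (+3.15, +4.03);  n_0 = (+0.7879, -0.6158)
edge 4: e_4 = (+2.45, -2.08);  n_4 = (-0.6472, -0.7623)
∠(n_0, n_4) = 92.32°
δ = |180° − 92.32°| = 87.68°
87.68° > 2α = 77.32°  →  invalid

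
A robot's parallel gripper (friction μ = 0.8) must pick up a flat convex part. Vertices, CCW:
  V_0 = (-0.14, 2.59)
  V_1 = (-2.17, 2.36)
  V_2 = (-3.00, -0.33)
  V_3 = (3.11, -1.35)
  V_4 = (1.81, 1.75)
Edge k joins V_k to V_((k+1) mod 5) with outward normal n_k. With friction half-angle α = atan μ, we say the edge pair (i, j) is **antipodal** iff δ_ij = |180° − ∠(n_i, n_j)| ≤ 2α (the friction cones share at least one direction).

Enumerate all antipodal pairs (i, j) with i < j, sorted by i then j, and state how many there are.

α = atan 0.8 = 38.66°;  2α = 77.32°
n_0 = (-0.1126, +0.9936)
n_1 = (-0.9555, +0.2948)
n_2 = (-0.1647, -0.9864)
n_3 = (+0.9222, +0.3867)
n_4 = (+0.3956, +0.9184)
  (0,1): δ = 113.61°  ·
  (0,2): δ = 15.94°  ✓
  (0,3): δ = 106.29°  ·
  (0,4): δ = 150.23°  ·
  (1,2): δ = 82.33°  ·
  (1,3): δ = 39.90°  ✓
  (1,4): δ = 83.84°  ·
  (2,3): δ = 57.77°  ✓
  (2,4): δ = 13.83°  ✓
  (3,4): δ = 136.06°  ·
antipodal pairs: 4

count = 4; pairs: (0,2), (1,3), (2,3), (2,4)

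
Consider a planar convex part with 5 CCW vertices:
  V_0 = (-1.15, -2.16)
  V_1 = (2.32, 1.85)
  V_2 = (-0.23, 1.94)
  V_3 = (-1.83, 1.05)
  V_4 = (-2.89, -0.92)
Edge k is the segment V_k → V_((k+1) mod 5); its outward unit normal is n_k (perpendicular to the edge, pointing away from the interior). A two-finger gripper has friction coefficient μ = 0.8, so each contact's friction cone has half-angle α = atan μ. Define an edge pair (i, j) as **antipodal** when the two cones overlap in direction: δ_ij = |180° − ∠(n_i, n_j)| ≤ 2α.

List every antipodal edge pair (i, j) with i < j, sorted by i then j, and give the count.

α = atan 0.8 = 38.66°;  2α = 77.32°
n_0 = (+0.7562, -0.6544)
n_1 = (+0.0353, +0.9994)
n_2 = (-0.4861, +0.8739)
n_3 = (-0.8806, +0.4738)
n_4 = (-0.5804, -0.8144)
  (0,1): δ = 51.15°  ✓
  (0,2): δ = 20.04°  ✓
  (0,3): δ = 12.59°  ✓
  (0,4): δ = 95.40°  ·
  (1,2): δ = 148.89°  ·
  (1,3): δ = 116.26°  ·
  (1,4): δ = 33.45°  ✓
  (2,3): δ = 147.37°  ·
  (2,4): δ = 64.56°  ✓
  (3,4): δ = 97.19°  ·
antipodal pairs: 5

count = 5; pairs: (0,1), (0,2), (0,3), (1,4), (2,4)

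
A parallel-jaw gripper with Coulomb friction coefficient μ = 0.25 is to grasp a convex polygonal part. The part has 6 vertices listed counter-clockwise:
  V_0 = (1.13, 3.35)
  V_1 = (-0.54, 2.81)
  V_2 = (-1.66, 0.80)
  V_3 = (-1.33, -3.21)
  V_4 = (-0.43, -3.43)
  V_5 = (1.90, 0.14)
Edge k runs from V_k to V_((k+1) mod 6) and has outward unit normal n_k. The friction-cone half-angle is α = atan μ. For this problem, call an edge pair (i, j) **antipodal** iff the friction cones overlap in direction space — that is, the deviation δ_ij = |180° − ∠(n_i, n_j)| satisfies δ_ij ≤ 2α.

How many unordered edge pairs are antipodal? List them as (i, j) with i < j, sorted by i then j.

α = atan 0.25 = 14.04°;  2α = 28.07°
n_0 = (-0.3077, +0.9515)
n_1 = (-0.8735, +0.4867)
n_2 = (-0.9966, -0.0820)
n_3 = (-0.2375, -0.9714)
n_4 = (+0.8374, -0.5466)
n_5 = (+0.9724, +0.2333)
  (0,1): δ = 137.05°  ·
  (0,2): δ = 103.21°  ·
  (0,3): δ = 31.66°  ·
  (0,4): δ = 38.95°  ·
  (0,5): δ = 85.57°  ·
  (1,2): δ = 146.17°  ·
  (1,3): δ = 74.61°  ·
  (1,4): δ = 4.00°  ✓
  (1,5): δ = 42.62°  ·
  (2,3): δ = 108.44°  ·
  (2,4): δ = 37.84°  ·
  (2,5): δ = 8.78°  ✓
  (3,4): δ = 109.39°  ·
  (3,5): δ = 62.77°  ·
  (4,5): δ = 133.38°  ·
antipodal pairs: 2

count = 2; pairs: (1,4), (2,5)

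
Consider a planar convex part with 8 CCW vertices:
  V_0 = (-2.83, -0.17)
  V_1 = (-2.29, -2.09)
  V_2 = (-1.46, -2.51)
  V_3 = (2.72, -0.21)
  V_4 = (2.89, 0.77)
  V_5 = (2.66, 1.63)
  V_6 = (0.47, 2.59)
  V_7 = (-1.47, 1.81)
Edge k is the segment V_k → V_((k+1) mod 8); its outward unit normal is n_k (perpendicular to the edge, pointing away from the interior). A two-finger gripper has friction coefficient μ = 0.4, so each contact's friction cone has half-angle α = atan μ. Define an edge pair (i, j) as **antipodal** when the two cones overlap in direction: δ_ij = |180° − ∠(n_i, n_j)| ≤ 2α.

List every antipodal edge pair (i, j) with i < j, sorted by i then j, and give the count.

count = 6; pairs: (0,3), (0,4), (1,5), (2,6), (2,7), (3,7)

α = atan 0.4 = 21.80°;  2α = 43.60°
n_0 = (-0.9627, -0.2707)
n_1 = (-0.4515, -0.8923)
n_2 = (+0.4821, -0.8761)
n_3 = (+0.9853, -0.1709)
n_4 = (+0.9660, +0.2584)
n_5 = (+0.4015, +0.9159)
n_6 = (-0.3730, +0.9278)
n_7 = (-0.8243, +0.5662)
  (0,1): δ = 132.55°  ·
  (0,2): δ = 76.89°  ·
  (0,3): δ = 25.55°  ✓
  (0,4): δ = 0.74°  ✓
  (0,5): δ = 50.62°  ·
  (0,6): δ = 96.19°  ·
  (0,7): δ = 129.81°  ·
  (1,2): δ = 124.34°  ·
  (1,3): δ = 73.00°  ·
  (1,4): δ = 48.19°  ·
  (1,5): δ = 3.17°  ✓
  (1,6): δ = 48.74°  ·
  (1,7): δ = 82.36°  ·
  (2,3): δ = 128.66°  ·
  (2,4): δ = 103.85°  ·
  (2,5): δ = 52.49°  ·
  (2,6): δ = 6.92°  ✓
  (2,7): δ = 26.69°  ✓
  (3,4): δ = 155.19°  ·
  (3,5): δ = 103.83°  ·
  (3,6): δ = 58.26°  ·
  (3,7): δ = 24.64°  ✓
  (4,5): δ = 128.64°  ·
  (4,6): δ = 83.07°  ·
  (4,7): δ = 49.46°  ·
  (5,6): δ = 134.43°  ·
  (5,7): δ = 100.81°  ·
  (6,7): δ = 146.39°  ·
antipodal pairs: 6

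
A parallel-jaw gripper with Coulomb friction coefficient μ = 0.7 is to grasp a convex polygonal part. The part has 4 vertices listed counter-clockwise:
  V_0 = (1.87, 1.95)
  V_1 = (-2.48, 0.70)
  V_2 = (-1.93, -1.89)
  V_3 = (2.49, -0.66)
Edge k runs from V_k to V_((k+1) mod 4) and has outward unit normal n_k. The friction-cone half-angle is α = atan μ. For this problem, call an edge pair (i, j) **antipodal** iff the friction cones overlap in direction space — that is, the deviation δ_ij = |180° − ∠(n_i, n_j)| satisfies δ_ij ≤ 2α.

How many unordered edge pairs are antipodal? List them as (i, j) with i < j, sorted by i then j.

α = atan 0.7 = 34.99°;  2α = 69.98°
n_0 = (-0.2762, +0.9611)
n_1 = (-0.9782, -0.2077)
n_2 = (+0.2681, -0.9634)
n_3 = (+0.9729, +0.2311)
  (0,1): δ = 94.04°  ·
  (0,2): δ = 0.48°  ✓
  (0,3): δ = 87.33°  ·
  (1,2): δ = 86.44°  ·
  (1,3): δ = 1.37°  ✓
  (2,3): δ = 92.19°  ·
antipodal pairs: 2

count = 2; pairs: (0,2), (1,3)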